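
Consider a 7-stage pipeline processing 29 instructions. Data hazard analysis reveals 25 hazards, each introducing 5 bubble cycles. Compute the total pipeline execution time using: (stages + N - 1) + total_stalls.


Base cycles = 7 + 29 - 1 = 35
Total stalls = 25 * 5 = 125
Total = 35 + 125 = 160

160


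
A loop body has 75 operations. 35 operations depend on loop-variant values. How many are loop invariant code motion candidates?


Invariant candidates = total - loop-dependent
= 75 - 35 = 40

40


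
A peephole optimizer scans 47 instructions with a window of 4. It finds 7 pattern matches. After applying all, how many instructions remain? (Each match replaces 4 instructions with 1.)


Each match removes 3 instructions.
Total removed = 7 * 3 = 21
Remaining = 47 - 21 = 26

26


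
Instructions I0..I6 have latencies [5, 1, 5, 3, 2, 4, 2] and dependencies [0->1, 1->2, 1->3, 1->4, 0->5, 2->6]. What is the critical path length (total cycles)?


Compute longest path through dependency graph: dist(Ik) = max over predecessors of dist + latency(Ik).
dist(I0) = latency 5 = 5
dist(I1) = dist(I0) + 1 = 5 + 1 = 6
dist(I2) = dist(I1) + 5 = 6 + 5 = 11
dist(I3) = dist(I1) + 3 = 6 + 3 = 9
dist(I4) = dist(I1) + 2 = 6 + 2 = 8
dist(I5) = dist(I0) + 4 = 5 + 4 = 9
dist(I6) = dist(I2) + 2 = 11 + 2 = 13
Critical path = max dist = 13

13


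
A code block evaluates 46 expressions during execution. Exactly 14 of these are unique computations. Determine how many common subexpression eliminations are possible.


CSE count = total expressions - unique expressions
= 46 - 14 = 32

32


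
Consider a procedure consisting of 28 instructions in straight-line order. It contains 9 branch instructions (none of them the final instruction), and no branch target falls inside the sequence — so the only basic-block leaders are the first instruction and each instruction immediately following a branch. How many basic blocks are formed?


With no in-sequence branch targets, the leaders are the first instruction plus the instruction after each branch.
Number of basic blocks = branches + 1
= 9 + 1 = 10

10


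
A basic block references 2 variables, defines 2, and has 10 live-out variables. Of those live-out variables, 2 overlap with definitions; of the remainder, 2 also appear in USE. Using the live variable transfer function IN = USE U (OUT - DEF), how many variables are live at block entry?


OUT - DEF: 10 - 2 = 8
|IN| = |USE| + |OUT - DEF| - |USE ∩ (OUT - DEF)| = 2 + 8 - 2 = 8

8


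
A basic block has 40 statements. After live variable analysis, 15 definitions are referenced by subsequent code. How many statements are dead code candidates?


Dead code = total statements - live definitions
= 40 - 15 = 25

25


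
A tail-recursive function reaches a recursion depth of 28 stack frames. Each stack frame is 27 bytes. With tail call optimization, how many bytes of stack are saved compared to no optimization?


Without TCO: 28 * 27 = 756 bytes
With TCO: reuse 1 frame = 27 bytes
Savings = 756 - 27 = 729

729


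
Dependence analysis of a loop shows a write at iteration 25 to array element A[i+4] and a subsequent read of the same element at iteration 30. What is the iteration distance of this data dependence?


Distance = read iteration - write iteration
= 30 - 25 = 5

5


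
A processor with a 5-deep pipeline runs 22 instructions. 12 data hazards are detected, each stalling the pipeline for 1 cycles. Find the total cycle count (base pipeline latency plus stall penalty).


Base cycles = 5 + 22 - 1 = 26
Total stalls = 12 * 1 = 12
Total = 26 + 12 = 38

38


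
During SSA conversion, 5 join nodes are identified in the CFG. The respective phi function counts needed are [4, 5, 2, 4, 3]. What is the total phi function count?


Total phi functions = sum of phi functions at each join node
= 4 + 5 + 2 + 4 + 3 = 18

18


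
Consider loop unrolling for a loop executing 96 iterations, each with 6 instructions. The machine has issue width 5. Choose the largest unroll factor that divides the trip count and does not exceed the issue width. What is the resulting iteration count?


Largest divisor of 96 <= 5 is 4
New iterations = 96 / 4 = 24

24


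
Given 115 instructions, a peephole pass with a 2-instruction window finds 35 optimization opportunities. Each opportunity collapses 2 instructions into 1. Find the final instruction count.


Each match removes 1 instructions.
Total removed = 35 * 1 = 35
Remaining = 115 - 35 = 80

80


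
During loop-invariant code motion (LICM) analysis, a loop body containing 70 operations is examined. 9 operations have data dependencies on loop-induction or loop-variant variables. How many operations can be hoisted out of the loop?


Invariant candidates = total - loop-dependent
= 70 - 9 = 61

61


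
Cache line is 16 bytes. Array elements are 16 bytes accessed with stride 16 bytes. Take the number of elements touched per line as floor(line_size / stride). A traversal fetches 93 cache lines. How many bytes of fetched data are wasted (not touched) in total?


Elements per line = floor(16 / 16) = 1
Bytes used per line = 1 * 16 = 16
Wasted per line = 16 - 16 = 0
Total wasted = 0 * 93 = 0

0


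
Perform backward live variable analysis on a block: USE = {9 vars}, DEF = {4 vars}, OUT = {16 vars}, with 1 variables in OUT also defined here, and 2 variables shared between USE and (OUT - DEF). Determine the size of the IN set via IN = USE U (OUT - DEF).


OUT - DEF: 16 - 1 = 15
|IN| = |USE| + |OUT - DEF| - |USE ∩ (OUT - DEF)| = 9 + 15 - 2 = 22

22


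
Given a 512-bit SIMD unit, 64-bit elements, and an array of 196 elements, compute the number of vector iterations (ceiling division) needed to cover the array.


Width = 512 / 64 = 8 elements per vector op
Iterations = ceil(196 / 8) = 25

25


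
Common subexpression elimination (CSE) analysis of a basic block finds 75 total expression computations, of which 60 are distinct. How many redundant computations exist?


CSE count = total expressions - unique expressions
= 75 - 60 = 15

15


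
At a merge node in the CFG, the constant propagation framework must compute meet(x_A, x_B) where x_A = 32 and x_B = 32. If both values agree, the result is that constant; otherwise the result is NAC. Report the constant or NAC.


Meet operation: if both paths give the same constant, result is that constant; if they differ, result is NAC (not-a-constant).
Path A: 32, Path B: 32 -> equal
Result: constant -> 32

32


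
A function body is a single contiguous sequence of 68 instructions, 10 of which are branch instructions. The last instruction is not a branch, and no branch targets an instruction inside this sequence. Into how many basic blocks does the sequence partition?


With no in-sequence branch targets, the leaders are the first instruction plus the instruction after each branch.
Number of basic blocks = branches + 1
= 10 + 1 = 11

11


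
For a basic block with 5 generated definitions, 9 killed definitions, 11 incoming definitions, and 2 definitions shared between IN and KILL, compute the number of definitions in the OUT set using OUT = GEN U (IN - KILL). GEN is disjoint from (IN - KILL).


IN - KILL: 11 - 2 = 9 surviving definitions
OUT = GEN + surviving = 5 + 9 = 14

14


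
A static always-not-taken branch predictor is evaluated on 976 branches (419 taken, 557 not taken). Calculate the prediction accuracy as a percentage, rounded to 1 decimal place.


Predictor: always-not-taken
Correct predictions = 557
Accuracy = 557 / 976 * 100 = 57.1%

57.1


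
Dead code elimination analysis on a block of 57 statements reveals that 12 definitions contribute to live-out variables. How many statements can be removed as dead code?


Dead code = total statements - live definitions
= 57 - 12 = 45

45


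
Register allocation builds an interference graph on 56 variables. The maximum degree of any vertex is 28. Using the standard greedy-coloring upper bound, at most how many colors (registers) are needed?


Greedy coloring never needs more than (max_degree + 1) colors: when coloring a vertex, at most max_degree neighbors are already colored.
Upper bound = 28 + 1 = 29

29


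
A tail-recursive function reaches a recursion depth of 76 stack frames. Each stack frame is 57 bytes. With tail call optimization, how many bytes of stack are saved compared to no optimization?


Without TCO: 76 * 57 = 4332 bytes
With TCO: reuse 1 frame = 57 bytes
Savings = 4332 - 57 = 4275

4275


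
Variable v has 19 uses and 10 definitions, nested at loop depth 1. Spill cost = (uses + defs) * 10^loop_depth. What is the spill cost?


uses + defs = 19 + 10 = 29
10^1 = 10
Spill cost = 29 * 10 = 290

290


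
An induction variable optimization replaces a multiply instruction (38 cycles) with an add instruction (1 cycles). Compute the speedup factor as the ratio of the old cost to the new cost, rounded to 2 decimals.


Ratio = mult_cost / add_cost = 38 / 1 = 38.0

38.0


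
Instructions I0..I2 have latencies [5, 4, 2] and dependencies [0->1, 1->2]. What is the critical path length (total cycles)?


Compute longest path through dependency graph: dist(Ik) = max over predecessors of dist + latency(Ik).
dist(I0) = latency 5 = 5
dist(I1) = dist(I0) + 4 = 5 + 4 = 9
dist(I2) = dist(I1) + 2 = 9 + 2 = 11
Critical path = max dist = 11

11


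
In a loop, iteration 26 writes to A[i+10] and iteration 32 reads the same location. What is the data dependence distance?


Distance = read iteration - write iteration
= 32 - 26 = 6

6


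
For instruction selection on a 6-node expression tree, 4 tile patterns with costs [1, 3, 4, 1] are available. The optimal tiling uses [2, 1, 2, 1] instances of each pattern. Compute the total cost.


Total cost = sum(count_i * cost_i)
= 2*1 + 1*3 + 2*4 + 1*1
= 14

14


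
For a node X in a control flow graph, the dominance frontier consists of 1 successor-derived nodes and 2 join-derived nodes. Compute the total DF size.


DF(X) = direct successor contributions + join point contributions
= 1 + 2 = 3

3


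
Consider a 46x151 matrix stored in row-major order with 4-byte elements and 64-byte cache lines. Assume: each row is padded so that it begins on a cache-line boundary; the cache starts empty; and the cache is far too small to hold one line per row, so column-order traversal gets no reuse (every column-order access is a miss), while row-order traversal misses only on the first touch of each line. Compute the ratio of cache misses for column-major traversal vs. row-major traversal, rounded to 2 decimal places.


Each row occupies 151 * 4 = 604 bytes and starts on a line boundary, so it spans ceil(604 / 64) = 10 cache lines.
Row-major traversal misses (one per line touched): 46 * ceil(151 * 4 / 64) = 460
Column-major traversal misses (no reuse, every access misses): 46 * 151 = 6946
Ratio = 6946 / 460 = 15.1

15.1


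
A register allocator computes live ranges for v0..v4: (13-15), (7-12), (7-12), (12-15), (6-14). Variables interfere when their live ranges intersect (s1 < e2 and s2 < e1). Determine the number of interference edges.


Check all pairs for overlapping intervals.
Two intervals (s1,e1) and (s2,e2) overlap if s1 < e2 and s2 < e1.
v0 (13-15) vs v1..v4: overlaps v3, v4 -> 2
v1 (7-12) vs v2..v4: overlaps v2, v4 -> 2
v2 (7-12) vs v3..v4: overlaps v4 -> 1
v3 (12-15) vs v4: overlaps v4 -> 1
Total overlapping pairs = 2 + 2 + 1 + 1 = 6

6


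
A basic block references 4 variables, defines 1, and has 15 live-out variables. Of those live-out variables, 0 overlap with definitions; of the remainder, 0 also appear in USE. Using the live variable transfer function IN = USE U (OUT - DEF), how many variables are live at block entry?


OUT - DEF: 15 - 0 = 15
|IN| = |USE| + |OUT - DEF| - |USE ∩ (OUT - DEF)| = 4 + 15 - 0 = 19

19


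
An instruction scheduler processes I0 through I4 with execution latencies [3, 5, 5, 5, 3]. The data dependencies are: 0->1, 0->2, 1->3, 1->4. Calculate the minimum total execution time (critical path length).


Compute longest path through dependency graph: dist(Ik) = max over predecessors of dist + latency(Ik).
dist(I0) = latency 3 = 3
dist(I1) = dist(I0) + 5 = 3 + 5 = 8
dist(I2) = dist(I0) + 5 = 3 + 5 = 8
dist(I3) = dist(I1) + 5 = 8 + 5 = 13
dist(I4) = dist(I1) + 3 = 8 + 3 = 11
Critical path = max dist = 13

13


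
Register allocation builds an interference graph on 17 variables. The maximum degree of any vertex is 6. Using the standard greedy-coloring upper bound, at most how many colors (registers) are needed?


Greedy coloring never needs more than (max_degree + 1) colors: when coloring a vertex, at most max_degree neighbors are already colored.
Upper bound = 6 + 1 = 7

7


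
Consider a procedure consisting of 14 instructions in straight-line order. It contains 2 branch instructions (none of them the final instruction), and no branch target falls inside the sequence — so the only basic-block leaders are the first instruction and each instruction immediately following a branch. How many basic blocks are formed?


With no in-sequence branch targets, the leaders are the first instruction plus the instruction after each branch.
Number of basic blocks = branches + 1
= 2 + 1 = 3

3


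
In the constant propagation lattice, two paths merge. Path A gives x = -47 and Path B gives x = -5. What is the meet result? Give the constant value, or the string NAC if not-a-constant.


Meet operation: if both paths give the same constant, result is that constant; if they differ, result is NAC (not-a-constant).
Path A: -47, Path B: -5 -> differ
Result: not-a-constant -> NAC

NAC


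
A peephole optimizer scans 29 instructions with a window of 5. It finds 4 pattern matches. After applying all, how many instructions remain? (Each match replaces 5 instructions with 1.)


Each match removes 4 instructions.
Total removed = 4 * 4 = 16
Remaining = 29 - 16 = 13

13


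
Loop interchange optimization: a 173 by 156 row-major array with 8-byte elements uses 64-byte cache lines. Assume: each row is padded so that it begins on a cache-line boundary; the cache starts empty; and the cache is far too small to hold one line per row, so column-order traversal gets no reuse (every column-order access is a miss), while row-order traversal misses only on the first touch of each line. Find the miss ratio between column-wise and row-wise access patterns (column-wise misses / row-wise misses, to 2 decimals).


Each row occupies 156 * 8 = 1248 bytes and starts on a line boundary, so it spans ceil(1248 / 64) = 20 cache lines.
Row-major traversal misses (one per line touched): 173 * ceil(156 * 8 / 64) = 3460
Column-major traversal misses (no reuse, every access misses): 173 * 156 = 26988
Ratio = 26988 / 3460 = 7.8

7.8


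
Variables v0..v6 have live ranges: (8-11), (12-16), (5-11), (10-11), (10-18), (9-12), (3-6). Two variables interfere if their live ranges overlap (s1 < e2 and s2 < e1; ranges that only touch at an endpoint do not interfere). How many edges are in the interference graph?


Check all pairs for overlapping intervals.
Two intervals (s1,e1) and (s2,e2) overlap if s1 < e2 and s2 < e1.
v0 (8-11) vs v1..v6: overlaps v2, v3, v4, v5 -> 4
v1 (12-16) vs v2..v6: overlaps v4 -> 1
v2 (5-11) vs v3..v6: overlaps v3, v4, v5, v6 -> 4
v3 (10-11) vs v4..v6: overlaps v4, v5 -> 2
v4 (10-18) vs v5..v6: overlaps v5 -> 1
v5 (9-12) vs v6: overlaps none -> 0
Total overlapping pairs = 4 + 1 + 4 + 2 + 1 + 0 = 12

12


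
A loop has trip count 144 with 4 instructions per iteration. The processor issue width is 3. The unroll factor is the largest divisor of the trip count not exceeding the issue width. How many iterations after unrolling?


Largest divisor of 144 <= 3 is 3
New iterations = 144 / 3 = 48

48


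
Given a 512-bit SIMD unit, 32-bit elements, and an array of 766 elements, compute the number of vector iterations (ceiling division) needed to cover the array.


Width = 512 / 32 = 16 elements per vector op
Iterations = ceil(766 / 16) = 48

48


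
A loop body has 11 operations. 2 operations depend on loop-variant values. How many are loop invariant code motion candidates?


Invariant candidates = total - loop-dependent
= 11 - 2 = 9

9


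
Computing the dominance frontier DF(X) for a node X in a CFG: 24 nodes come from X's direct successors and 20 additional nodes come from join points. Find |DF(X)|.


DF(X) = direct successor contributions + join point contributions
= 24 + 20 = 44

44


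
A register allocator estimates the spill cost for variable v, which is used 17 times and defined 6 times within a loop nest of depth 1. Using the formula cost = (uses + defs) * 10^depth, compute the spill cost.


uses + defs = 17 + 6 = 23
10^1 = 10
Spill cost = 23 * 10 = 230

230


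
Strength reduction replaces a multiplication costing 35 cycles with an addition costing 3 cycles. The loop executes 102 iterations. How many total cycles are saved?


Per-iteration saving = 35 - 3 = 32
Total saved = 102 * 32 = 3264

3264


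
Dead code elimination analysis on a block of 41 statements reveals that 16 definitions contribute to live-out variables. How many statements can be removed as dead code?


Dead code = total statements - live definitions
= 41 - 16 = 25

25


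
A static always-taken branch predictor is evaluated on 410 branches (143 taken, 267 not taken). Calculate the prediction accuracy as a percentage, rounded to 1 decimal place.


Predictor: always-taken
Correct predictions = 143
Accuracy = 143 / 410 * 100 = 34.9%

34.9


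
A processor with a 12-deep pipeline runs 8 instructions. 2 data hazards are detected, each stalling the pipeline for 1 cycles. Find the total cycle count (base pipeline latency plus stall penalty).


Base cycles = 12 + 8 - 1 = 19
Total stalls = 2 * 1 = 2
Total = 19 + 2 = 21

21


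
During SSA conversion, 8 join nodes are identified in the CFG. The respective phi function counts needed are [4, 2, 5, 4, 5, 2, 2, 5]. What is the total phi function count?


Total phi functions = sum of phi functions at each join node
= 4 + 2 + 5 + 4 + 5 + 2 + 2 + 5 = 29

29


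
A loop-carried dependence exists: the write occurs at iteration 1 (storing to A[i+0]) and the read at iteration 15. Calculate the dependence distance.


Distance = read iteration - write iteration
= 15 - 1 = 14

14


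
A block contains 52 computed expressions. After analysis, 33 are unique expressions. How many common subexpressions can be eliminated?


CSE count = total expressions - unique expressions
= 52 - 33 = 19

19


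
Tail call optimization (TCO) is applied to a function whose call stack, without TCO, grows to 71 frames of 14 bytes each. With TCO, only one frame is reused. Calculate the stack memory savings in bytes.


Without TCO: 71 * 14 = 994 bytes
With TCO: reuse 1 frame = 14 bytes
Savings = 994 - 14 = 980

980


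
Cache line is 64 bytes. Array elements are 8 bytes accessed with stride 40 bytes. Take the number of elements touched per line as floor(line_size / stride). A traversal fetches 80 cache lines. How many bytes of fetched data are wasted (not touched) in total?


Elements per line = floor(64 / 40) = 1
Bytes used per line = 1 * 8 = 8
Wasted per line = 64 - 8 = 56
Total wasted = 56 * 80 = 4480

4480


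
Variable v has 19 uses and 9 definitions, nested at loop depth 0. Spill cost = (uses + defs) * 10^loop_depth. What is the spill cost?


uses + defs = 19 + 9 = 28
10^0 = 1
Spill cost = 28 * 1 = 28

28


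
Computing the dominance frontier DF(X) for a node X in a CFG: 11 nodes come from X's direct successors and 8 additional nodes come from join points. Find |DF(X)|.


DF(X) = direct successor contributions + join point contributions
= 11 + 8 = 19

19


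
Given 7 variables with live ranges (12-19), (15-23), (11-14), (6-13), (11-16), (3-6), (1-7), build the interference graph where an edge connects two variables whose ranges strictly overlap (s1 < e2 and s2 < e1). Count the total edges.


Check all pairs for overlapping intervals.
Two intervals (s1,e1) and (s2,e2) overlap if s1 < e2 and s2 < e1.
v0 (12-19) vs v1..v6: overlaps v1, v2, v3, v4 -> 4
v1 (15-23) vs v2..v6: overlaps v4 -> 1
v2 (11-14) vs v3..v6: overlaps v3, v4 -> 2
v3 (6-13) vs v4..v6: overlaps v4, v6 -> 2
v4 (11-16) vs v5..v6: overlaps none -> 0
v5 (3-6) vs v6: overlaps v6 -> 1
Total overlapping pairs = 4 + 1 + 2 + 2 + 0 + 1 = 10

10


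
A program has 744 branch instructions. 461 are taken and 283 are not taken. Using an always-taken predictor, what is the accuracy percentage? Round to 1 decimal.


Predictor: always-taken
Correct predictions = 461
Accuracy = 461 / 744 * 100 = 62.0%

62.0


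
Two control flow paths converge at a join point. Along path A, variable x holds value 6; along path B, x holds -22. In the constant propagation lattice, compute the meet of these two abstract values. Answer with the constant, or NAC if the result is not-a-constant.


Meet operation: if both paths give the same constant, result is that constant; if they differ, result is NAC (not-a-constant).
Path A: 6, Path B: -22 -> differ
Result: not-a-constant -> NAC

NAC


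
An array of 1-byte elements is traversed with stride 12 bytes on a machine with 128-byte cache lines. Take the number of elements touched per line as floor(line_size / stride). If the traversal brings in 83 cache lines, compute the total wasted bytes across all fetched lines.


Elements per line = floor(128 / 12) = 10
Bytes used per line = 10 * 1 = 10
Wasted per line = 128 - 10 = 118
Total wasted = 118 * 83 = 9794

9794


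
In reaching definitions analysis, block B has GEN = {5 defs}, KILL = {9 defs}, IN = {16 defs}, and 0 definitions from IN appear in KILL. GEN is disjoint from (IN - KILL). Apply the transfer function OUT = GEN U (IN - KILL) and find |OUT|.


IN - KILL: 16 - 0 = 16 surviving definitions
OUT = GEN + surviving = 5 + 16 = 21

21


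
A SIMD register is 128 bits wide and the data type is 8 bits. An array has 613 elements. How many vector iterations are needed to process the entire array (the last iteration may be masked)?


Width = 128 / 8 = 16 elements per vector op
Iterations = ceil(613 / 16) = 39

39


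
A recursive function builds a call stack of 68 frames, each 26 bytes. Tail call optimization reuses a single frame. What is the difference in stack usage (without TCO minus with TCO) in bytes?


Without TCO: 68 * 26 = 1768 bytes
With TCO: reuse 1 frame = 26 bytes
Savings = 1768 - 26 = 1742

1742


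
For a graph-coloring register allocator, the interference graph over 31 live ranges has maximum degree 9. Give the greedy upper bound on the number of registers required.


Greedy coloring never needs more than (max_degree + 1) colors: when coloring a vertex, at most max_degree neighbors are already colored.
Upper bound = 9 + 1 = 10

10


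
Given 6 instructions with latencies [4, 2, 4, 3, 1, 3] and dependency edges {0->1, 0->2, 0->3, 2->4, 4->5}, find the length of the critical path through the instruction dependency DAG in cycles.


Compute longest path through dependency graph: dist(Ik) = max over predecessors of dist + latency(Ik).
dist(I0) = latency 4 = 4
dist(I1) = dist(I0) + 2 = 4 + 2 = 6
dist(I2) = dist(I0) + 4 = 4 + 4 = 8
dist(I3) = dist(I0) + 3 = 4 + 3 = 7
dist(I4) = dist(I2) + 1 = 8 + 1 = 9
dist(I5) = dist(I4) + 3 = 9 + 3 = 12
Critical path = max dist = 12

12


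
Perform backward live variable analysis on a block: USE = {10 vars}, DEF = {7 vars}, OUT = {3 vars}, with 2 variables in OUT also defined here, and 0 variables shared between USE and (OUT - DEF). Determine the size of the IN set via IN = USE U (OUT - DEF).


OUT - DEF: 3 - 2 = 1
|IN| = |USE| + |OUT - DEF| - |USE ∩ (OUT - DEF)| = 10 + 1 - 0 = 11

11


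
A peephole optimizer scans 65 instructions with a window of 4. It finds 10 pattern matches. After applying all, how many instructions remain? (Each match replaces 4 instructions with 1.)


Each match removes 3 instructions.
Total removed = 10 * 3 = 30
Remaining = 65 - 30 = 35

35


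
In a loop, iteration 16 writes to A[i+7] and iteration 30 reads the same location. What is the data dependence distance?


Distance = read iteration - write iteration
= 30 - 16 = 14

14


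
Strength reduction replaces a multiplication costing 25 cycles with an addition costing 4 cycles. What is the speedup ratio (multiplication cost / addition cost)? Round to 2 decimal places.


Ratio = mult_cost / add_cost = 25 / 4 = 6.25

6.25


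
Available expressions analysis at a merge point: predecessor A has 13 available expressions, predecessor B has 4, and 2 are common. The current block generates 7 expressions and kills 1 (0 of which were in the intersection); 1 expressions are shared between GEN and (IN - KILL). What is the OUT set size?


IN = intersection of predecessors = 2
IN - KILL = 2 - 0 = 2
|OUT| = |GEN| + |IN - KILL| - |GEN ∩ (IN - KILL)| = 7 + 2 - 1 = 8

8


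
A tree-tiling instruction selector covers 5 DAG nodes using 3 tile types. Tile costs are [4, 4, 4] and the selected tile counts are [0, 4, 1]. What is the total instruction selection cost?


Total cost = sum(count_i * cost_i)
= 0*4 + 4*4 + 1*4
= 20

20


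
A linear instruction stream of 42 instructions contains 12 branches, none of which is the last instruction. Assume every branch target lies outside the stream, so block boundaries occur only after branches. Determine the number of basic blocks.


With no in-sequence branch targets, the leaders are the first instruction plus the instruction after each branch.
Number of basic blocks = branches + 1
= 12 + 1 = 13

13


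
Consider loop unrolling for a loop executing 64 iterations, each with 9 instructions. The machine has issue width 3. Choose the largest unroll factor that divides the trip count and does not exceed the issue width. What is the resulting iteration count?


Largest divisor of 64 <= 3 is 2
New iterations = 64 / 2 = 32

32


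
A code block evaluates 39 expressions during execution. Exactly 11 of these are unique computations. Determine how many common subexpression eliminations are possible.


CSE count = total expressions - unique expressions
= 39 - 11 = 28

28


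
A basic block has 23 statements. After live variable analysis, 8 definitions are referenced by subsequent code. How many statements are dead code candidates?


Dead code = total statements - live definitions
= 23 - 8 = 15

15


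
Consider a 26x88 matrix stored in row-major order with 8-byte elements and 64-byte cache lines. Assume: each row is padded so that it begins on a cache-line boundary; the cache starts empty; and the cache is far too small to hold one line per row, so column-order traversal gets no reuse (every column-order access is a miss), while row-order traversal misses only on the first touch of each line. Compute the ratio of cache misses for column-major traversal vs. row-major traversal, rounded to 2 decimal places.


Each row occupies 88 * 8 = 704 bytes and starts on a line boundary, so it spans ceil(704 / 64) = 11 cache lines.
Row-major traversal misses (one per line touched): 26 * ceil(88 * 8 / 64) = 286
Column-major traversal misses (no reuse, every access misses): 26 * 88 = 2288
Ratio = 2288 / 286 = 8.0

8.0


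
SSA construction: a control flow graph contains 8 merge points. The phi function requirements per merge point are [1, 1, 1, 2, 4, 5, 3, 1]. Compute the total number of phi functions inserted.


Total phi functions = sum of phi functions at each join node
= 1 + 1 + 1 + 2 + 4 + 5 + 3 + 1 = 18

18


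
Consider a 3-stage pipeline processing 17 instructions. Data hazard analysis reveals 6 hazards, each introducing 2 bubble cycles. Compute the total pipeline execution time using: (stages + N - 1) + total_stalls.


Base cycles = 3 + 17 - 1 = 19
Total stalls = 6 * 2 = 12
Total = 19 + 12 = 31

31


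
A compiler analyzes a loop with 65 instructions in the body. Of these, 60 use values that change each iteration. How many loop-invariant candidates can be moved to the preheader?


Invariant candidates = total - loop-dependent
= 65 - 60 = 5

5


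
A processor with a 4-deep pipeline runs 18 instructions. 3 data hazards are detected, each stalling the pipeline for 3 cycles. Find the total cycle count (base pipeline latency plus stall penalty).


Base cycles = 4 + 18 - 1 = 21
Total stalls = 3 * 3 = 9
Total = 21 + 9 = 30

30


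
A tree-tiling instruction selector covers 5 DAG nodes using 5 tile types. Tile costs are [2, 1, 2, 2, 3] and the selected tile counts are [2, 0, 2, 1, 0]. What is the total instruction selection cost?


Total cost = sum(count_i * cost_i)
= 2*2 + 0*1 + 2*2 + 1*2 + 0*3
= 10

10


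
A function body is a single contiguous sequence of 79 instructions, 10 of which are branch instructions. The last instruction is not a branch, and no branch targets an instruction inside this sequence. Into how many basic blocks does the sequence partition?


With no in-sequence branch targets, the leaders are the first instruction plus the instruction after each branch.
Number of basic blocks = branches + 1
= 10 + 1 = 11

11


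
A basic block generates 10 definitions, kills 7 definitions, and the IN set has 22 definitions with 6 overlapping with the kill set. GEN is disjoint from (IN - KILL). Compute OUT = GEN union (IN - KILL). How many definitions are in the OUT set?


IN - KILL: 22 - 6 = 16 surviving definitions
OUT = GEN + surviving = 10 + 16 = 26

26


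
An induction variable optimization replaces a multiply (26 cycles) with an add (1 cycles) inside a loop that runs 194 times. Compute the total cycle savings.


Per-iteration saving = 26 - 1 = 25
Total saved = 194 * 25 = 4850

4850


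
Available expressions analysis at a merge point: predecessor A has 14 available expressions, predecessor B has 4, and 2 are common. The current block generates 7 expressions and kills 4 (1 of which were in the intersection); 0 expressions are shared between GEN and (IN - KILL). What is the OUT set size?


IN = intersection of predecessors = 2
IN - KILL = 2 - 1 = 1
|OUT| = |GEN| + |IN - KILL| - |GEN ∩ (IN - KILL)| = 7 + 1 - 0 = 8

8


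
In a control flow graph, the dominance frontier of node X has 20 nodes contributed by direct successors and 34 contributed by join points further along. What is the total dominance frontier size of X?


DF(X) = direct successor contributions + join point contributions
= 20 + 34 = 54

54


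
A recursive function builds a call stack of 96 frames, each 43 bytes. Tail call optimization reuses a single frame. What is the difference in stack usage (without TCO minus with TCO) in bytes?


Without TCO: 96 * 43 = 4128 bytes
With TCO: reuse 1 frame = 43 bytes
Savings = 4128 - 43 = 4085

4085


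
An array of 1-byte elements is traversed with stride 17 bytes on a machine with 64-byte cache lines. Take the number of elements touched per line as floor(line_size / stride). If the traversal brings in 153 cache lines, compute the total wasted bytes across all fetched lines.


Elements per line = floor(64 / 17) = 3
Bytes used per line = 3 * 1 = 3
Wasted per line = 64 - 3 = 61
Total wasted = 61 * 153 = 9333

9333


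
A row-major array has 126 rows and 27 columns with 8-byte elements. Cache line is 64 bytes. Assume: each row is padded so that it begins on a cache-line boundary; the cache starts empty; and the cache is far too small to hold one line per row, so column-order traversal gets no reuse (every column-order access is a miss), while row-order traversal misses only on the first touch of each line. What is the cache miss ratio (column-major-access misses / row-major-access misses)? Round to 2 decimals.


Each row occupies 27 * 8 = 216 bytes and starts on a line boundary, so it spans ceil(216 / 64) = 4 cache lines.
Row-major traversal misses (one per line touched): 126 * ceil(27 * 8 / 64) = 504
Column-major traversal misses (no reuse, every access misses): 126 * 27 = 3402
Ratio = 3402 / 504 = 6.75

6.75


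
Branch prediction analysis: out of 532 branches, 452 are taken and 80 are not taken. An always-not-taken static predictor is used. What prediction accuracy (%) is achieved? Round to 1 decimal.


Predictor: always-not-taken
Correct predictions = 80
Accuracy = 80 / 532 * 100 = 15.0%

15.0


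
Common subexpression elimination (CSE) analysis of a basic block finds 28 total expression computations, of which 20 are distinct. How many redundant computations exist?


CSE count = total expressions - unique expressions
= 28 - 20 = 8

8


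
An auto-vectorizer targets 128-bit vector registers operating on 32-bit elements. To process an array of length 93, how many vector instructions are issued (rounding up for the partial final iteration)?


Width = 128 / 32 = 4 elements per vector op
Iterations = ceil(93 / 4) = 24

24


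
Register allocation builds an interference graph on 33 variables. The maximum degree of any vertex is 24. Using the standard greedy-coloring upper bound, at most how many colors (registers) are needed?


Greedy coloring never needs more than (max_degree + 1) colors: when coloring a vertex, at most max_degree neighbors are already colored.
Upper bound = 24 + 1 = 25

25


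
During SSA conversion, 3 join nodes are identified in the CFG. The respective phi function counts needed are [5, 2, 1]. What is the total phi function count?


Total phi functions = sum of phi functions at each join node
= 5 + 2 + 1 = 8

8


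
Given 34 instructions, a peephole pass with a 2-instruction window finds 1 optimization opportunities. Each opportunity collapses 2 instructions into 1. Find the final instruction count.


Each match removes 1 instructions.
Total removed = 1 * 1 = 1
Remaining = 34 - 1 = 33

33


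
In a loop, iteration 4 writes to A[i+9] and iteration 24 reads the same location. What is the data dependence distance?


Distance = read iteration - write iteration
= 24 - 4 = 20

20


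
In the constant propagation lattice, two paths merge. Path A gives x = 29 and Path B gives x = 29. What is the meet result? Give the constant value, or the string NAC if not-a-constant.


Meet operation: if both paths give the same constant, result is that constant; if they differ, result is NAC (not-a-constant).
Path A: 29, Path B: 29 -> equal
Result: constant -> 29

29


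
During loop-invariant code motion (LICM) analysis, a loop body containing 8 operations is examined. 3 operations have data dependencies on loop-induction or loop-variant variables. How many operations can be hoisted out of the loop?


Invariant candidates = total - loop-dependent
= 8 - 3 = 5

5


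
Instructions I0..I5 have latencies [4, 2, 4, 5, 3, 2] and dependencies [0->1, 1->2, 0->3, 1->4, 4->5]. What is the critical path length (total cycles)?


Compute longest path through dependency graph: dist(Ik) = max over predecessors of dist + latency(Ik).
dist(I0) = latency 4 = 4
dist(I1) = dist(I0) + 2 = 4 + 2 = 6
dist(I2) = dist(I1) + 4 = 6 + 4 = 10
dist(I3) = dist(I0) + 5 = 4 + 5 = 9
dist(I4) = dist(I1) + 3 = 6 + 3 = 9
dist(I5) = dist(I4) + 2 = 9 + 2 = 11
Critical path = max dist = 11

11


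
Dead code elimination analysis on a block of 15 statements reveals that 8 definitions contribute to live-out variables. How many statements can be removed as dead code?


Dead code = total statements - live definitions
= 15 - 8 = 7

7


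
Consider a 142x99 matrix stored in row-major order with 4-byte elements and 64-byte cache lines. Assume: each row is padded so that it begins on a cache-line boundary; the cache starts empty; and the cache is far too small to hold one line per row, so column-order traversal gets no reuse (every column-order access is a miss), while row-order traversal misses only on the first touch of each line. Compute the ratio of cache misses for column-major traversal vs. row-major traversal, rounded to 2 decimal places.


Each row occupies 99 * 4 = 396 bytes and starts on a line boundary, so it spans ceil(396 / 64) = 7 cache lines.
Row-major traversal misses (one per line touched): 142 * ceil(99 * 4 / 64) = 994
Column-major traversal misses (no reuse, every access misses): 142 * 99 = 14058
Ratio = 14058 / 994 = 14.14

14.14


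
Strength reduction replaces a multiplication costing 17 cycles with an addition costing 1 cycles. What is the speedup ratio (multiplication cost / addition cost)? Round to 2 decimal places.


Ratio = mult_cost / add_cost = 17 / 1 = 17.0

17.0


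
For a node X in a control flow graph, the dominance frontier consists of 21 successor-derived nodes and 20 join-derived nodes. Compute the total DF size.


DF(X) = direct successor contributions + join point contributions
= 21 + 20 = 41

41


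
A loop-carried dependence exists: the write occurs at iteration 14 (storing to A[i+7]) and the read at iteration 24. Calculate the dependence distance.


Distance = read iteration - write iteration
= 24 - 14 = 10

10


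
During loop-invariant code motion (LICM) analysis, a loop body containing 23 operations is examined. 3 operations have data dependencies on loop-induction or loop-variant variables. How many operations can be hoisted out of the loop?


Invariant candidates = total - loop-dependent
= 23 - 3 = 20

20


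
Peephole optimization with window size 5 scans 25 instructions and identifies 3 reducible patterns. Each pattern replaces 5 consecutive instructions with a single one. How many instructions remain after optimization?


Each match removes 4 instructions.
Total removed = 3 * 4 = 12
Remaining = 25 - 12 = 13

13


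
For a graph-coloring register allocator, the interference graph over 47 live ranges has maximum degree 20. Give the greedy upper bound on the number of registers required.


Greedy coloring never needs more than (max_degree + 1) colors: when coloring a vertex, at most max_degree neighbors are already colored.
Upper bound = 20 + 1 = 21

21


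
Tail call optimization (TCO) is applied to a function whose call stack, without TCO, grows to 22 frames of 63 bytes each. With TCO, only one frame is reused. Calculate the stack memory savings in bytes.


Without TCO: 22 * 63 = 1386 bytes
With TCO: reuse 1 frame = 63 bytes
Savings = 1386 - 63 = 1323

1323


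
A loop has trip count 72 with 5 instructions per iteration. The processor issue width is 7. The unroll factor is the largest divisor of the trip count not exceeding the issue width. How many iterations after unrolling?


Largest divisor of 72 <= 7 is 6
New iterations = 72 / 6 = 12

12


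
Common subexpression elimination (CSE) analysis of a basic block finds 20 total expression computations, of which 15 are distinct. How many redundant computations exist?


CSE count = total expressions - unique expressions
= 20 - 15 = 5

5


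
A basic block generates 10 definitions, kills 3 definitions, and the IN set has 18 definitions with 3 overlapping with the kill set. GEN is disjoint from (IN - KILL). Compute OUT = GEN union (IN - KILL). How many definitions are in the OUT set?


IN - KILL: 18 - 3 = 15 surviving definitions
OUT = GEN + surviving = 10 + 15 = 25

25


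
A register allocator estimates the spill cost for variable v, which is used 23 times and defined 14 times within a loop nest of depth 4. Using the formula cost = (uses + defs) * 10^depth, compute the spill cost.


uses + defs = 23 + 14 = 37
10^4 = 10000
Spill cost = 37 * 10000 = 370000

370000


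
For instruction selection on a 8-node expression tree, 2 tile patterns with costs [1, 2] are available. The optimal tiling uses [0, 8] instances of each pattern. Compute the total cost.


Total cost = sum(count_i * cost_i)
= 0*1 + 8*2
= 16

16


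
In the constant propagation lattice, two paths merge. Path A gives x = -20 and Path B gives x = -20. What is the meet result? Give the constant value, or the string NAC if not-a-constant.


Meet operation: if both paths give the same constant, result is that constant; if they differ, result is NAC (not-a-constant).
Path A: -20, Path B: -20 -> equal
Result: constant -> -20

-20
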